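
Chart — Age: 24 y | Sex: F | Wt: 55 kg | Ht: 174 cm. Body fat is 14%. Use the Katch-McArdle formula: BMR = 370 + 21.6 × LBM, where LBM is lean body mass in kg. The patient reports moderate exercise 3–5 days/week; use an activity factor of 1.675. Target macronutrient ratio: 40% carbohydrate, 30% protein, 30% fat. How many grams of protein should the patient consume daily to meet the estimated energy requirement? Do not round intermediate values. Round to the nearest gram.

LBM = 55 × (1 − 0.14) = 47.3 kg. Katch-McArdle: BMR = 370 + 21.6 × 47.3 = 1391.68 kcal/day.
TEE = 1391.68 × 1.675 = 2331.064 kcal/day.
Protein energy = 30% × 2331.064 = 699.3192 kcal.
Protein = 699.3192 ÷ 4 kcal/g = 174.8298 g.

175 g/day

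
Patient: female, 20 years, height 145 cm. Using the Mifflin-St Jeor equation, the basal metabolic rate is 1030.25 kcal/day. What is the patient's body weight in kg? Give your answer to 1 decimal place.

1030.25 = 10·W + 6.25(145) − 5(20) − 161
10·W = 1030.25 − 645.25 = 385, so W = 38.5 kg.

38.5 kg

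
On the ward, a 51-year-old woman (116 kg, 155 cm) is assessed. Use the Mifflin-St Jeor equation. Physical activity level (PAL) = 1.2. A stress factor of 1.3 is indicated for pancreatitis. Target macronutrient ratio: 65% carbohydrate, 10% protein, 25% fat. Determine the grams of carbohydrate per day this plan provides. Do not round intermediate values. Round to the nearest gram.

434 g/day

Mifflin-St Jeor (female): BMR = 10(116) + 6.25(155) − 5(51) − 161 = 1160 + 968.75 − 255 − 161 = 1712.75 kcal/day.
TEE = 1712.75 × 1.2 = 2055.3 kcal/day.
With stress factor 1.3: 2055.3 × 1.3 = 2671.89 kcal/day.
Carbohydrate energy = 65% × 2671.89 = 1736.7285 kcal.
Carbohydrate = 1736.7285 ÷ 4 kcal/g = 434.1821 g.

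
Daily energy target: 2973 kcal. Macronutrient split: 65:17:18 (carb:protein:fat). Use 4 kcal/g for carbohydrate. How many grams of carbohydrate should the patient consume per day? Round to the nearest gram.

483 g/day

Carbohydrate energy = 65% × 2973 = 1932.45 kcal.
At 4 kcal/g: 1932.45 ÷ 4 = 483.1125 g.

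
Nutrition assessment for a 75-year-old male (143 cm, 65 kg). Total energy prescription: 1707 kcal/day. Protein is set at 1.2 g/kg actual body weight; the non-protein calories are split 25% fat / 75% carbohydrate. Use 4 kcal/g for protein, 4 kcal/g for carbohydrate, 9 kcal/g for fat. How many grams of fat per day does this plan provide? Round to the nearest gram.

39 g/day

Protein = 1.2 × 65 = 78 g → 78 × 4 = 312 kcal.
Non-protein calories = 1707 − 312 = 1395 kcal.
Fat: 25% × 1395 = 348.75 kcal; carbohydrate: 1046.25 kcal.
Fat: 348.75 kcal ÷ 9 kcal/g = 38.75 g.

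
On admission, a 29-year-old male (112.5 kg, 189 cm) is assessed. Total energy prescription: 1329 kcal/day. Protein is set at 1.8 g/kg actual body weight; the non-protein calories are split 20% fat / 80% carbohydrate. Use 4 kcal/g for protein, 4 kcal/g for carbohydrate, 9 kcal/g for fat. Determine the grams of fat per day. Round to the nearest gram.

12 g/day

Protein = 1.8 × 112.5 = 202.5 g → 202.5 × 4 = 810 kcal.
Non-protein calories = 1329 − 810 = 519 kcal.
Fat: 20% × 519 = 103.8 kcal; carbohydrate: 415.2 kcal.
Fat: 103.8 kcal ÷ 9 kcal/g = 11.5333 g.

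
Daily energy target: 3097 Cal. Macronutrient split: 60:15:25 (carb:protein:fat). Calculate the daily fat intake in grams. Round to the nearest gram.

Fat energy = 25% × 3097 = 774.25 kcal.
At 9 kcal/g: 774.25 ÷ 9 = 86.0278 g.

86 g/day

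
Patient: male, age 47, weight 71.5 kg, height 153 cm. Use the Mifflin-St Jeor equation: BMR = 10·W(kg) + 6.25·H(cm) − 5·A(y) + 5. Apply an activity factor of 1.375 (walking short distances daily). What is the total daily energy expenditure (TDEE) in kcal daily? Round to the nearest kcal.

1982 kcal daily

Mifflin-St Jeor (male): BMR = 10(71.5) + 6.25(153) − 5(47) + 5 = 715 + 956.25 − 235 + 5 = 1441.25 kcal/day.
TEE = BMR × activity factor = 1441.25 × 1.375 = 1981.7188 kcal/day.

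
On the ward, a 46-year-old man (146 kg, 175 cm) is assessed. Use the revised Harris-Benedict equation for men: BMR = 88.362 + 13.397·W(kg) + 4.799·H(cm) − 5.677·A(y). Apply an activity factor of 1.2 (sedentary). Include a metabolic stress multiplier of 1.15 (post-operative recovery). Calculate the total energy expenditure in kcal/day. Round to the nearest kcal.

3620 kcal/day

Harris-Benedict: BMR = 88.362 + 13.397(146) + 4.799(175) − 5.677(46) = 2623.007 kcal/day.
TEE = BMR × activity factor = 2623.007 × 1.2 = 3147.6084 kcal/day.
Apply stress factor: 3147.6084 × 1.15 = 3619.7497 kcal/day.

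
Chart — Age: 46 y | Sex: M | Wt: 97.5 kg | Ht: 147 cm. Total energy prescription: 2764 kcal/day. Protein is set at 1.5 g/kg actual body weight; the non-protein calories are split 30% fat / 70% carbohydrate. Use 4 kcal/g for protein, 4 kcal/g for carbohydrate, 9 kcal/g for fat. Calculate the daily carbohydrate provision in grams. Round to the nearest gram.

381 g/day

Protein = 1.5 × 97.5 = 146.25 g → 146.25 × 4 = 585 kcal.
Non-protein calories = 2764 − 585 = 2179 kcal.
Fat: 30% × 2179 = 653.7 kcal; carbohydrate: 1525.3 kcal.
Carbohydrate: 1525.3 kcal ÷ 4 kcal/g = 381.325 g.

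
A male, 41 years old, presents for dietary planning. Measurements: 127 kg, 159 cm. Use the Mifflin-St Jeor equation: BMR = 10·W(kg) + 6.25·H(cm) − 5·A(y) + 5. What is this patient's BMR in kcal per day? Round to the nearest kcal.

Mifflin-St Jeor (male): BMR = 10(127) + 6.25(159) − 5(41) + 5 = 1270 + 993.75 − 205 + 5 = 2063.75 kcal/day.

2064 kcal per day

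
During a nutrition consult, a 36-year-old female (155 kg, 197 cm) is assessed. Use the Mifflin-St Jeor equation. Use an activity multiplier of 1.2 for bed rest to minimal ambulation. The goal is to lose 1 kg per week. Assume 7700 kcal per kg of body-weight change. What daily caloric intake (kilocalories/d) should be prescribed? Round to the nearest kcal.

1828 kilocalories/d

Mifflin-St Jeor (female): BMR = 10(155) + 6.25(197) − 5(36) − 161 = 1550 + 1231.25 − 180 − 161 = 2440.25 kcal/day.
TEE = 2440.25 × 1.2 = 2928.3 kcal/day.
Required daily deficit = 1 × 7700 ÷ 7 = 1100 kcal/day.
Target intake = 2928.3 − 1100 = 1828.3 kcal/day.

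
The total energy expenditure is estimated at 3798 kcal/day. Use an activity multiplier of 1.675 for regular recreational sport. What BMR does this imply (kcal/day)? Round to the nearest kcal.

BMR = TEE ÷ activity factor = 3798 ÷ 1.675 = 2267.4627 kcal/day.

2267 kcal/day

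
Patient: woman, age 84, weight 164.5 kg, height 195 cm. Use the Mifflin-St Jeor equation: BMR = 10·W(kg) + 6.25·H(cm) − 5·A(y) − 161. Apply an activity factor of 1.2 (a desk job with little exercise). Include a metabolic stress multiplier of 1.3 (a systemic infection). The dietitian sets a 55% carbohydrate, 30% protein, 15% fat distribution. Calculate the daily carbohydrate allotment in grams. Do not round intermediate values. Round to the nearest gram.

Mifflin-St Jeor (female): BMR = 10(164.5) + 6.25(195) − 5(84) − 161 = 1645 + 1218.75 − 420 − 161 = 2282.75 kcal/day.
TEE = 2282.75 × 1.2 = 2739.3 kcal/day.
With stress factor 1.3: 2739.3 × 1.3 = 3561.09 kcal/day.
Carbohydrate energy = 55% × 3561.09 = 1958.5995 kcal.
Carbohydrate = 1958.5995 ÷ 4 kcal/g = 489.6499 g.

490 g/day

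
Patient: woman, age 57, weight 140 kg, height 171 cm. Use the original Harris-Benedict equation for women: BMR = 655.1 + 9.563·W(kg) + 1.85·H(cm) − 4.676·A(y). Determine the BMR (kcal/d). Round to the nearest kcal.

2044 kcal/d

Harris-Benedict: BMR = 655.1 + 9.563(140) + 1.85(171) − 4.676(57) = 2043.738 kcal/day.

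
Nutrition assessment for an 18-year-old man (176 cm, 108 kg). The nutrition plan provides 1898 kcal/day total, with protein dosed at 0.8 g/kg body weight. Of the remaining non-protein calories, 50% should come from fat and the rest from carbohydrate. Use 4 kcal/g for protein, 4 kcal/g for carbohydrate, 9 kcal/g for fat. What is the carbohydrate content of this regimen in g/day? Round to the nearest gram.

Protein = 0.8 × 108 = 86.4 g → 86.4 × 4 = 345.6 kcal.
Non-protein calories = 1898 − 345.6 = 1552.4 kcal.
Fat: 50% × 1552.4 = 776.2 kcal; carbohydrate: 776.2 kcal.
Carbohydrate: 776.2 kcal ÷ 4 kcal/g = 194.05 g.

194 g/day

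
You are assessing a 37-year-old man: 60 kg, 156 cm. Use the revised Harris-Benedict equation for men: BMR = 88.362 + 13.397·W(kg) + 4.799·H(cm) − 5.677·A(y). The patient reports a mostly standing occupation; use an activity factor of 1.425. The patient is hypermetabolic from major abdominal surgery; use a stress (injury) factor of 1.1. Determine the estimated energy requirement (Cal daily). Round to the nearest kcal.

2243 Cal daily

Harris-Benedict: BMR = 88.362 + 13.397(60) + 4.799(156) − 5.677(37) = 1430.777 kcal/day.
TEE = BMR × activity factor = 1430.777 × 1.425 = 2038.8572 kcal/day.
Apply stress factor: 2038.8572 × 1.1 = 2242.7429 kcal/day.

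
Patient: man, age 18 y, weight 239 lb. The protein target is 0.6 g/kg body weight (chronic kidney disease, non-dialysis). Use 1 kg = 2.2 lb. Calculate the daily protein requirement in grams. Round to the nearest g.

65 g/day

Weight in kg = 239 ÷ 2.2 = 108.6364 kg.
Protein = 0.6 g/kg × 108.6364 kg = 65.1818 g/day.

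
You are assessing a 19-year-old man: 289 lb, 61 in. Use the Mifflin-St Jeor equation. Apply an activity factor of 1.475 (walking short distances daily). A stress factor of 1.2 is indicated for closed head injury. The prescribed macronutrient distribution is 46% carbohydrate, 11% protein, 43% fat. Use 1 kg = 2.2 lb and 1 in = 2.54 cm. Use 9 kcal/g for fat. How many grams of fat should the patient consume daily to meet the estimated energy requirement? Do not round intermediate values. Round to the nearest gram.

185 g/day

Convert to metric: weight = 289 ÷ 2.2 = 131.3636 kg; height = 61 × 2.54 = 154.94 cm.
Mifflin-St Jeor (male): BMR = 10(131.3636) + 6.25(154.94) − 5(19) + 5 = 1313.6364 + 968.375 − 95 + 5 = 2192.0114 kcal/day.
TEE = 2192.0114 × 1.475 = 3233.2168 kcal/day.
With stress factor 1.2: 3233.2168 × 1.2 = 3879.8601 kcal/day.
Fat energy = 43% × 3879.8601 = 1668.3398 kcal.
Fat = 1668.3398 ÷ 9 kcal/g = 185.3711 g.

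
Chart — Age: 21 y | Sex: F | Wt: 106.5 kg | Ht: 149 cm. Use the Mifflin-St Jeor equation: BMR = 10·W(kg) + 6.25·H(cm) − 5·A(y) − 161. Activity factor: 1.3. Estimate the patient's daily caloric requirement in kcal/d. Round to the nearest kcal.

Mifflin-St Jeor (female): BMR = 10(106.5) + 6.25(149) − 5(21) − 161 = 1065 + 931.25 − 105 − 161 = 1730.25 kcal/day.
TEE = BMR × activity factor = 1730.25 × 1.3 = 2249.325 kcal/day.

2249 kcal/d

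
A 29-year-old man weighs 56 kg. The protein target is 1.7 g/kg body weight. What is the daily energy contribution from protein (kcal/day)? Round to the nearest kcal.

Protein = 1.7 g/kg × 56 kg = 95.2 g/day.
Protein energy = 95.2 g × 4 kcal/g = 380.8 kcal/day.

381 kcal/day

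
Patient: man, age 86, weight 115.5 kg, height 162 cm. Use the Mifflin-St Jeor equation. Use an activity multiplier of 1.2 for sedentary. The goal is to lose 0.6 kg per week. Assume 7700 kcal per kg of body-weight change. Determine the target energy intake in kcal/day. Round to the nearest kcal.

Mifflin-St Jeor (male): BMR = 10(115.5) + 6.25(162) − 5(86) + 5 = 1155 + 1012.5 − 430 + 5 = 1742.5 kcal/day.
TEE = 1742.5 × 1.2 = 2091 kcal/day.
Required daily deficit = 0.6 × 7700 ÷ 7 = 660 kcal/day.
Target intake = 2091 − 660 = 1431 kcal/day.

1431 kcal/day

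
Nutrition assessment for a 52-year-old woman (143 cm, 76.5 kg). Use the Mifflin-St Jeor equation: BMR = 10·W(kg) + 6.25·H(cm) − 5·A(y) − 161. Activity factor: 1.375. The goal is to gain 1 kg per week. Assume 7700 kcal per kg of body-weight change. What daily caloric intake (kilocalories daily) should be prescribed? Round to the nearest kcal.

Mifflin-St Jeor (female): BMR = 10(76.5) + 6.25(143) − 5(52) − 161 = 765 + 893.75 − 260 − 161 = 1237.75 kcal/day.
TEE = 1237.75 × 1.375 = 1701.9063 kcal/day.
Required daily surplus = 1 × 7700 ÷ 7 = 1100 kcal/day.
Target intake = 1701.9063 + 1100 = 2801.9063 kcal/day.

2802 kilocalories daily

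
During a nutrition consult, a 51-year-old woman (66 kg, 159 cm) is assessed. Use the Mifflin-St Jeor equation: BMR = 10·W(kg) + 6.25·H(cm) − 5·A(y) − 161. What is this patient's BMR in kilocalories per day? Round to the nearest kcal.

1238 kilocalories per day

Mifflin-St Jeor (female): BMR = 10(66) + 6.25(159) − 5(51) − 161 = 660 + 993.75 − 255 − 161 = 1237.75 kcal/day.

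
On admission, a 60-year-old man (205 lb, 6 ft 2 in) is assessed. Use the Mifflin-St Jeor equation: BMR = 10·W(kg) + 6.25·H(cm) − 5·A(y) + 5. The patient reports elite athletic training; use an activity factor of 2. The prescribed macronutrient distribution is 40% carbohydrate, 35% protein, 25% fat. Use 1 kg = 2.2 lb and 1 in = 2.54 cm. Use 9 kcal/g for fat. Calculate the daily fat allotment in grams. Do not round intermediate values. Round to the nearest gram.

Convert to metric: weight = 205 ÷ 2.2 = 93.1818 kg; height = (6×12 + 2) × 2.54 = 74 × 2.54 = 187.96 cm.
Mifflin-St Jeor (male): BMR = 10(93.1818) + 6.25(187.96) − 5(60) + 5 = 931.8182 + 1174.75 − 300 + 5 = 1811.5682 kcal/day.
TEE = 1811.5682 × 2 = 3623.1364 kcal/day.
Fat energy = 25% × 3623.1364 = 905.7841 kcal.
Fat = 905.7841 ÷ 9 kcal/g = 100.6427 g.

101 g/day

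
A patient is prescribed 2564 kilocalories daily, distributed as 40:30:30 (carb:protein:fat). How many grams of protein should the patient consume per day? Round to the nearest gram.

192 g/day

Protein energy = 30% × 2564 = 769.2 kcal.
At 4 kcal/g: 769.2 ÷ 4 = 192.3 g.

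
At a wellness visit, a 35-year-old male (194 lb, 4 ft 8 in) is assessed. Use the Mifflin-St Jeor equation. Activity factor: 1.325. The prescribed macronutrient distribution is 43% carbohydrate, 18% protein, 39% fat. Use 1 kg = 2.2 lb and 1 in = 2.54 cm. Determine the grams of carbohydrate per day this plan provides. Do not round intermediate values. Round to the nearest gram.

228 g/day

Convert to metric: weight = 194 ÷ 2.2 = 88.1818 kg; height = (4×12 + 8) × 2.54 = 56 × 2.54 = 142.24 cm.
Mifflin-St Jeor (male): BMR = 10(88.1818) + 6.25(142.24) − 5(35) + 5 = 881.8182 + 889 − 175 + 5 = 1600.8182 kcal/day.
TEE = 1600.8182 × 1.325 = 2121.0841 kcal/day.
Carbohydrate energy = 43% × 2121.0841 = 912.0662 kcal.
Carbohydrate = 912.0662 ÷ 4 kcal/g = 228.0165 g.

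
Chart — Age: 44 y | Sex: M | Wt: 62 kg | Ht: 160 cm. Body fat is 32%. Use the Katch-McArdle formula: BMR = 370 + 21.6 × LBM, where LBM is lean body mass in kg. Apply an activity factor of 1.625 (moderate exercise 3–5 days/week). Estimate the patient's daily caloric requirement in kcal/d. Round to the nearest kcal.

2081 kcal/d

LBM = 62 × (1 − 0.32) = 42.16 kg. Katch-McArdle: BMR = 370 + 21.6 × 42.16 = 1280.656 kcal/day.
TEE = BMR × activity factor = 1280.656 × 1.625 = 2081.066 kcal/day.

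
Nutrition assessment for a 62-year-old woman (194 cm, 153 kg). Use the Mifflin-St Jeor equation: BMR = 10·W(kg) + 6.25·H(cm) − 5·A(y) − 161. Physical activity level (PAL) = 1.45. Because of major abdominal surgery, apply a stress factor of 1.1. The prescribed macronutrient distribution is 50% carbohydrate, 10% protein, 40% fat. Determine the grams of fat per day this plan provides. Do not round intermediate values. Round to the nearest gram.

161 g/day

Mifflin-St Jeor (female): BMR = 10(153) + 6.25(194) − 5(62) − 161 = 1530 + 1212.5 − 310 − 161 = 2271.5 kcal/day.
TEE = 2271.5 × 1.45 = 3293.675 kcal/day.
With stress factor 1.1: 3293.675 × 1.1 = 3623.0425 kcal/day.
Fat energy = 40% × 3623.0425 = 1449.217 kcal.
Fat = 1449.217 ÷ 9 kcal/g = 161.0241 g.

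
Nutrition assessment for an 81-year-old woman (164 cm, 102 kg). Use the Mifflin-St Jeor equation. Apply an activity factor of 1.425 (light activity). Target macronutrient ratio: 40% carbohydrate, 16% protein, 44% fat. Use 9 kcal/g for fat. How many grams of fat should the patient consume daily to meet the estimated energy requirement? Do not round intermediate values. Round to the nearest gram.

103 g/day

Mifflin-St Jeor (female): BMR = 10(102) + 6.25(164) − 5(81) − 161 = 1020 + 1025 − 405 − 161 = 1479 kcal/day.
TEE = 1479 × 1.425 = 2107.575 kcal/day.
Fat energy = 44% × 2107.575 = 927.333 kcal.
Fat = 927.333 ÷ 9 kcal/g = 103.037 g.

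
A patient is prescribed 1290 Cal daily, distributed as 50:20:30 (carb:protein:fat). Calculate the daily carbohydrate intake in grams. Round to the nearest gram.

161 g/day

Carbohydrate energy = 50% × 1290 = 645 kcal.
At 4 kcal/g: 645 ÷ 4 = 161.25 g.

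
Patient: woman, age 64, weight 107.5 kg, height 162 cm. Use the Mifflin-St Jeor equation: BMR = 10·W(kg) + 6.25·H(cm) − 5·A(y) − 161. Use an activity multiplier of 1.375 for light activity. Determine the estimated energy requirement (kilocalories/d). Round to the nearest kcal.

2209 kilocalories/d

Mifflin-St Jeor (female): BMR = 10(107.5) + 6.25(162) − 5(64) − 161 = 1075 + 1012.5 − 320 − 161 = 1606.5 kcal/day.
TEE = BMR × activity factor = 1606.5 × 1.375 = 2208.9375 kcal/day.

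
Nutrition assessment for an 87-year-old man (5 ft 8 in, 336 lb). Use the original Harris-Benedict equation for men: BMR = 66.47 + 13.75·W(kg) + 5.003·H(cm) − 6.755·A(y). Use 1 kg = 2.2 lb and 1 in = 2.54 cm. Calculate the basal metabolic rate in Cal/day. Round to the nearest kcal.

Convert to metric: weight = 336 ÷ 2.2 = 152.7273 kg; height = (5×12 + 8) × 2.54 = 68 × 2.54 = 172.72 cm.
Harris-Benedict: BMR = 66.47 + 13.75(152.7273) + 5.003(172.72) − 6.755(87) = 2442.9032 kcal/day.

2443 Cal/day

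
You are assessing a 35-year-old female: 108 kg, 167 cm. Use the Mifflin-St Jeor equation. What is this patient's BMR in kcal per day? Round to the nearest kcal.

Mifflin-St Jeor (female): BMR = 10(108) + 6.25(167) − 5(35) − 161 = 1080 + 1043.75 − 175 − 161 = 1787.75 kcal/day.

1788 kcal per day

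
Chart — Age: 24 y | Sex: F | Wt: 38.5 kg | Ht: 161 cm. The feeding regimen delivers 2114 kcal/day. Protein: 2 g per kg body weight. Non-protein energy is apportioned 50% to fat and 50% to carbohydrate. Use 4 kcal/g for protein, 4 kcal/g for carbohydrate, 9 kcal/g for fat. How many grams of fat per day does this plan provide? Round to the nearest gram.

100 g/day

Protein = 2 × 38.5 = 77 g → 77 × 4 = 308 kcal.
Non-protein calories = 2114 − 308 = 1806 kcal.
Fat: 50% × 1806 = 903 kcal; carbohydrate: 903 kcal.
Fat: 903 kcal ÷ 9 kcal/g = 100.3333 g.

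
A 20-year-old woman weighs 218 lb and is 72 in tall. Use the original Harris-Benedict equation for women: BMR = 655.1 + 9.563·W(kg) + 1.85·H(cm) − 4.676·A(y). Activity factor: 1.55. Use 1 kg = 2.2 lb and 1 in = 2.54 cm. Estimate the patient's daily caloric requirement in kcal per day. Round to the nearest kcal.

Convert to metric: weight = 218 ÷ 2.2 = 99.0909 kg; height = 72 × 2.54 = 182.88 cm.
Harris-Benedict: BMR = 655.1 + 9.563(99.0909) + 1.85(182.88) − 4.676(20) = 1847.5144 kcal/day.
TEE = BMR × activity factor = 1847.5144 × 1.55 = 2863.6473 kcal/day.

2864 kcal per day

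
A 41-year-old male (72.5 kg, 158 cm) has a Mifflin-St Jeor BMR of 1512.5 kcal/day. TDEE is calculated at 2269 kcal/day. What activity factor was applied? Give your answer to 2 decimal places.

1.50

Activity factor = TEE ÷ BMR = 2269 ÷ 1512.5 = 1.5.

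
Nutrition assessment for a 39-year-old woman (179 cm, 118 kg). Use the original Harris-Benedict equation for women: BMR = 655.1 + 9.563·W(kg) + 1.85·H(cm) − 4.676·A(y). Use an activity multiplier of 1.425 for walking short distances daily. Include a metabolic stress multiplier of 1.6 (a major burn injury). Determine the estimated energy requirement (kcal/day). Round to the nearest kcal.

4406 kcal/day

Harris-Benedict: BMR = 655.1 + 9.563(118) + 1.85(179) − 4.676(39) = 1932.32 kcal/day.
TEE = BMR × activity factor = 1932.32 × 1.425 = 2753.556 kcal/day.
Apply stress factor: 2753.556 × 1.6 = 4405.6896 kcal/day.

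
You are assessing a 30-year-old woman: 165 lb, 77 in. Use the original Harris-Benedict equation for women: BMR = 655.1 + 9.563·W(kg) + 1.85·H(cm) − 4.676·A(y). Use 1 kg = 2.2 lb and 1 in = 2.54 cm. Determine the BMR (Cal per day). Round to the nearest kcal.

1594 Cal per day

Convert to metric: weight = 165 ÷ 2.2 = 75 kg; height = 77 × 2.54 = 195.58 cm.
Harris-Benedict: BMR = 655.1 + 9.563(75) + 1.85(195.58) − 4.676(30) = 1593.868 kcal/day.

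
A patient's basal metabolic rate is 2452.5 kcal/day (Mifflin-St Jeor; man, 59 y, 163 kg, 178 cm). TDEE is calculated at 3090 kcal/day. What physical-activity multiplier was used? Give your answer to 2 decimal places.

Activity factor = TEE ÷ BMR = 3090 ÷ 2452.5 = 1.26.

1.26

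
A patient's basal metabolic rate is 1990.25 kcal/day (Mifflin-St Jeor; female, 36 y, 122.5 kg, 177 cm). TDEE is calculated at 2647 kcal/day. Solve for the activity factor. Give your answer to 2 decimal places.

Activity factor = TEE ÷ BMR = 2647 ÷ 1990.25 = 1.33.

1.33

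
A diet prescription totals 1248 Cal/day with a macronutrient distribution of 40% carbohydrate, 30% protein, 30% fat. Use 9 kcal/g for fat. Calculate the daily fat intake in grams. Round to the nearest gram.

Fat energy = 30% × 1248 = 374.4 kcal.
At 9 kcal/g: 374.4 ÷ 9 = 41.6 g.

42 g/day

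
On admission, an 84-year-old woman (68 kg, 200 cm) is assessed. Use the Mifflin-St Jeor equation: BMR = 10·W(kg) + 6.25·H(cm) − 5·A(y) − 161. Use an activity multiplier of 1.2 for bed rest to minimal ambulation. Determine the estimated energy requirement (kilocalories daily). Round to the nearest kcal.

Mifflin-St Jeor (female): BMR = 10(68) + 6.25(200) − 5(84) − 161 = 680 + 1250 − 420 − 161 = 1349 kcal/day.
TEE = BMR × activity factor = 1349 × 1.2 = 1618.8 kcal/day.

1619 kilocalories daily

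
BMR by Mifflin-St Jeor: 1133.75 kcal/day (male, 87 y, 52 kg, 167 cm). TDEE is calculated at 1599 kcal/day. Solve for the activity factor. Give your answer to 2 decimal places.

1.41

Activity factor = TEE ÷ BMR = 1599 ÷ 1133.75 = 1.41.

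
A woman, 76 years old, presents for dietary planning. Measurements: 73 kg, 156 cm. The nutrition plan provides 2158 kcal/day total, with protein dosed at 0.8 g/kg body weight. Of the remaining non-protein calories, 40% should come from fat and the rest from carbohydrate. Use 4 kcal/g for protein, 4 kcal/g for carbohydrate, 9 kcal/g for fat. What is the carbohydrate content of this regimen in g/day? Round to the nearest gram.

289 g/day

Protein = 0.8 × 73 = 58.4 g → 58.4 × 4 = 233.6 kcal.
Non-protein calories = 2158 − 233.6 = 1924.4 kcal.
Fat: 40% × 1924.4 = 769.76 kcal; carbohydrate: 1154.64 kcal.
Carbohydrate: 1154.64 kcal ÷ 4 kcal/g = 288.66 g.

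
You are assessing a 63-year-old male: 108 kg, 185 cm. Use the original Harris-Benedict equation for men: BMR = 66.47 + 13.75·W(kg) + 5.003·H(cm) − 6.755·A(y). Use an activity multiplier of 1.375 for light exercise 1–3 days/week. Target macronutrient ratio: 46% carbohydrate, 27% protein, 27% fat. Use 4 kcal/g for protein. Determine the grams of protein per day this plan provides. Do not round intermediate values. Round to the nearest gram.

Harris-Benedict: BMR = 66.47 + 13.75(108) + 5.003(185) − 6.755(63) = 2051.46 kcal/day.
TEE = 2051.46 × 1.375 = 2820.7575 kcal/day.
Protein energy = 27% × 2820.7575 = 761.6045 kcal.
Protein = 761.6045 ÷ 4 kcal/g = 190.4011 g.

190 g/day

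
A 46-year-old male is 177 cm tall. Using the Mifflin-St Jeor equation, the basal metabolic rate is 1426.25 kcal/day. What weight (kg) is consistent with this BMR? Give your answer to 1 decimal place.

54.5 kg

1426.25 = 10·W + 6.25(177) − 5(46) + 5
10·W = 1426.25 − 881.25 = 545, so W = 54.5 kg.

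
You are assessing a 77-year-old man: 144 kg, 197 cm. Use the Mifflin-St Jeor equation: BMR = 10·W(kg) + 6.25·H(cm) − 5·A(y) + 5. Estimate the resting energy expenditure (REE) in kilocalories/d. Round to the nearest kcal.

Mifflin-St Jeor (male): BMR = 10(144) + 6.25(197) − 5(77) + 5 = 1440 + 1231.25 − 385 + 5 = 2291.25 kcal/day.

2291 kilocalories/d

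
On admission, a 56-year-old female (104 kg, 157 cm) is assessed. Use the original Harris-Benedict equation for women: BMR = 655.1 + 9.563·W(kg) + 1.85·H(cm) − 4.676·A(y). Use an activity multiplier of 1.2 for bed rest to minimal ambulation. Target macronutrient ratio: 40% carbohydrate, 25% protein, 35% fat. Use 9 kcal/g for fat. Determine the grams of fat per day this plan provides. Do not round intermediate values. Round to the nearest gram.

Harris-Benedict: BMR = 655.1 + 9.563(104) + 1.85(157) − 4.676(56) = 1678.246 kcal/day.
TEE = 1678.246 × 1.2 = 2013.8952 kcal/day.
Fat energy = 35% × 2013.8952 = 704.8633 kcal.
Fat = 704.8633 ÷ 9 kcal/g = 78.3181 g.

78 g/day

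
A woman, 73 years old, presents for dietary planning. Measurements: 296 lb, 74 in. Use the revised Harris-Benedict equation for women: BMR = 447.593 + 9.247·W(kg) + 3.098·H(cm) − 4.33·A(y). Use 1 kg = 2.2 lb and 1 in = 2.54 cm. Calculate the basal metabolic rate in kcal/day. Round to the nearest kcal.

Convert to metric: weight = 296 ÷ 2.2 = 134.5455 kg; height = 74 × 2.54 = 187.96 cm.
Harris-Benedict: BMR = 447.593 + 9.247(134.5455) + 3.098(187.96) − 4.33(73) = 1957.9449 kcal/day.

1958 kcal/day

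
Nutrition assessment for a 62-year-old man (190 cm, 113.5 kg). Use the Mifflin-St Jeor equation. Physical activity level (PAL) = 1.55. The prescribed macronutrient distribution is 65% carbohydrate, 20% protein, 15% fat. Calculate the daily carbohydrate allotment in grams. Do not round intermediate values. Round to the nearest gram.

508 g/day

Mifflin-St Jeor (male): BMR = 10(113.5) + 6.25(190) − 5(62) + 5 = 1135 + 1187.5 − 310 + 5 = 2017.5 kcal/day.
TEE = 2017.5 × 1.55 = 3127.125 kcal/day.
Carbohydrate energy = 65% × 3127.125 = 2032.6313 kcal.
Carbohydrate = 2032.6313 ÷ 4 kcal/g = 508.1578 g.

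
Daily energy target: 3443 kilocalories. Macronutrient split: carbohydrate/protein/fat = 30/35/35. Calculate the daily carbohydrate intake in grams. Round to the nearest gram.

Carbohydrate energy = 30% × 3443 = 1032.9 kcal.
At 4 kcal/g: 1032.9 ÷ 4 = 258.225 g.

258 g/day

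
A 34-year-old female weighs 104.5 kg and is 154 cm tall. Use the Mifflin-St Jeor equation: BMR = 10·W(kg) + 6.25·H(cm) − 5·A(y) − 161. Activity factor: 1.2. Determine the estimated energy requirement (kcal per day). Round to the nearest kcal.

Mifflin-St Jeor (female): BMR = 10(104.5) + 6.25(154) − 5(34) − 161 = 1045 + 962.5 − 170 − 161 = 1676.5 kcal/day.
TEE = BMR × activity factor = 1676.5 × 1.2 = 2011.8 kcal/day.

2012 kcal per day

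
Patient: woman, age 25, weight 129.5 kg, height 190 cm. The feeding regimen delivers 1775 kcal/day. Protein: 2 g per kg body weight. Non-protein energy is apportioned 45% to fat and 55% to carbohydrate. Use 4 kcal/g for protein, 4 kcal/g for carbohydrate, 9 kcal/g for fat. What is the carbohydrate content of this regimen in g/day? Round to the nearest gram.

Protein = 2 × 129.5 = 259 g → 259 × 4 = 1036 kcal.
Non-protein calories = 1775 − 1036 = 739 kcal.
Fat: 45% × 739 = 332.55 kcal; carbohydrate: 406.45 kcal.
Carbohydrate: 406.45 kcal ÷ 4 kcal/g = 101.6125 g.

102 g/day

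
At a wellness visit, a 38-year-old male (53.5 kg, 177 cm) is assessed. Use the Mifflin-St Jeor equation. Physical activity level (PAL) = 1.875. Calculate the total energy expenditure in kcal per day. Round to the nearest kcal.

Mifflin-St Jeor (male): BMR = 10(53.5) + 6.25(177) − 5(38) + 5 = 535 + 1106.25 − 190 + 5 = 1456.25 kcal/day.
TEE = BMR × activity factor = 1456.25 × 1.875 = 2730.4688 kcal/day.

2730 kcal per day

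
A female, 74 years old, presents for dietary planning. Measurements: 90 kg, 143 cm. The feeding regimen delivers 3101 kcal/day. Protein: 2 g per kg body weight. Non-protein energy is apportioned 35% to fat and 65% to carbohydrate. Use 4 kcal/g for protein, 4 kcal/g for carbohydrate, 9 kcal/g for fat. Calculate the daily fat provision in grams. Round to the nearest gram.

93 g/day

Protein = 2 × 90 = 180 g → 180 × 4 = 720 kcal.
Non-protein calories = 3101 − 720 = 2381 kcal.
Fat: 35% × 2381 = 833.35 kcal; carbohydrate: 1547.65 kcal.
Fat: 833.35 kcal ÷ 9 kcal/g = 92.5944 g.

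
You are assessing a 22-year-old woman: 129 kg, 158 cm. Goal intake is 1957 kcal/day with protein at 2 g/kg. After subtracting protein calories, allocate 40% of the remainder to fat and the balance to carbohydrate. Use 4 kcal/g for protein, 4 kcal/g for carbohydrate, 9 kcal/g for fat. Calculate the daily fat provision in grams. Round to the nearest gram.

41 g/day

Protein = 2 × 129 = 258 g → 258 × 4 = 1032 kcal.
Non-protein calories = 1957 − 1032 = 925 kcal.
Fat: 40% × 925 = 370 kcal; carbohydrate: 555 kcal.
Fat: 370 kcal ÷ 9 kcal/g = 41.1111 g.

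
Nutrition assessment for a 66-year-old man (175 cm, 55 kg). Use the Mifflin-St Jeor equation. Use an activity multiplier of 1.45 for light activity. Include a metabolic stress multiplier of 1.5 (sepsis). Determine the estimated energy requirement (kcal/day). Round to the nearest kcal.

2868 kcal/day

Mifflin-St Jeor (male): BMR = 10(55) + 6.25(175) − 5(66) + 5 = 550 + 1093.75 − 330 + 5 = 1318.75 kcal/day.
TEE = BMR × activity factor = 1318.75 × 1.45 = 1912.1875 kcal/day.
Apply stress factor: 1912.1875 × 1.5 = 2868.2813 kcal/day.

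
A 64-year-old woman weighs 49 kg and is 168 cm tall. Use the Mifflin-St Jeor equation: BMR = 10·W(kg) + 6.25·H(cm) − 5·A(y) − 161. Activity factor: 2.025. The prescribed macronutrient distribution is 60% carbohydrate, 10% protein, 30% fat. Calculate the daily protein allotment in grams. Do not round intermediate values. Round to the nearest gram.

Mifflin-St Jeor (female): BMR = 10(49) + 6.25(168) − 5(64) − 161 = 490 + 1050 − 320 − 161 = 1059 kcal/day.
TEE = 1059 × 2.025 = 2144.475 kcal/day.
Protein energy = 10% × 2144.475 = 214.4475 kcal.
Protein = 214.4475 ÷ 4 kcal/g = 53.6119 g.

54 g/day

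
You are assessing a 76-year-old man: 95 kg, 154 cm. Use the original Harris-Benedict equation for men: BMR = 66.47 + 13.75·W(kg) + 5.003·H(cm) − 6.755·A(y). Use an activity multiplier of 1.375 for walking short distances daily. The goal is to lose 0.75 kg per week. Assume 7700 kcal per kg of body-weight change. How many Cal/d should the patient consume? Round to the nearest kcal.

1416 Cal/d

Harris-Benedict: BMR = 66.47 + 13.75(95) + 5.003(154) − 6.755(76) = 1629.802 kcal/day.
TEE = 1629.802 × 1.375 = 2240.9778 kcal/day.
Required daily deficit = 0.75 × 7700 ÷ 7 = 825 kcal/day.
Target intake = 2240.9778 − 825 = 1415.9778 kcal/day.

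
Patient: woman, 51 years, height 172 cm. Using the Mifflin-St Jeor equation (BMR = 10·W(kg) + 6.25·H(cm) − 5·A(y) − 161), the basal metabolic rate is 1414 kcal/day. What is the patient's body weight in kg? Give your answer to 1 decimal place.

1414 = 10·W + 6.25(172) − 5(51) − 161
10·W = 1414 − 659 = 755, so W = 75.5 kg.

75.5 kg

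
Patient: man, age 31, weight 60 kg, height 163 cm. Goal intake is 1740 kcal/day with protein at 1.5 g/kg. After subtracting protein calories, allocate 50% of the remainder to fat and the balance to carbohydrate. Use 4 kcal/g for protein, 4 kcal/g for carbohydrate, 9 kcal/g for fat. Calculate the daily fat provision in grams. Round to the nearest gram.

77 g/day

Protein = 1.5 × 60 = 90 g → 90 × 4 = 360 kcal.
Non-protein calories = 1740 − 360 = 1380 kcal.
Fat: 50% × 1380 = 690 kcal; carbohydrate: 690 kcal.
Fat: 690 kcal ÷ 9 kcal/g = 76.6667 g.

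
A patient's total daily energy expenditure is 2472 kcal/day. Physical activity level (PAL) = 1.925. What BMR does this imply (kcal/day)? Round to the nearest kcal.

BMR = TEE ÷ activity factor = 2472 ÷ 1.925 = 1284.1558 kcal/day.

1284 kcal/day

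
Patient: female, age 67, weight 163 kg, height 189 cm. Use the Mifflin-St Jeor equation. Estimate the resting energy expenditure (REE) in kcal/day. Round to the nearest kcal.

Mifflin-St Jeor (female): BMR = 10(163) + 6.25(189) − 5(67) − 161 = 1630 + 1181.25 − 335 − 161 = 2315.25 kcal/day.

2315 kcal/day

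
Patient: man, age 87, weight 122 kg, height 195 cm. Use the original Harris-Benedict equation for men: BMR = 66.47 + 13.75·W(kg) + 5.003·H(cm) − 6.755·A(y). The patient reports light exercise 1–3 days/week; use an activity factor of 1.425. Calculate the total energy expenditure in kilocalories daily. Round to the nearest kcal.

Harris-Benedict: BMR = 66.47 + 13.75(122) + 5.003(195) − 6.755(87) = 2131.87 kcal/day.
TEE = BMR × activity factor = 2131.87 × 1.425 = 3037.9148 kcal/day.

3038 kilocalories daily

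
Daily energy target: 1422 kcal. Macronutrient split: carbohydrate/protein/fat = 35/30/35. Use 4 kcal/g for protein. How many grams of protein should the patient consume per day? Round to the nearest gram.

107 g/day

Protein energy = 30% × 1422 = 426.6 kcal.
At 4 kcal/g: 426.6 ÷ 4 = 106.65 g.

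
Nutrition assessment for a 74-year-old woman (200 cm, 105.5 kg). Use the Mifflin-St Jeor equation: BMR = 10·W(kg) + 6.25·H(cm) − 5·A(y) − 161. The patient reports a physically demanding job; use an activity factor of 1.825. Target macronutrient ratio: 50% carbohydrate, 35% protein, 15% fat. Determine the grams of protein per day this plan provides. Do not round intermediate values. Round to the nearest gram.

283 g/day

Mifflin-St Jeor (female): BMR = 10(105.5) + 6.25(200) − 5(74) − 161 = 1055 + 1250 − 370 − 161 = 1774 kcal/day.
TEE = 1774 × 1.825 = 3237.55 kcal/day.
Protein energy = 35% × 3237.55 = 1133.1425 kcal.
Protein = 1133.1425 ÷ 4 kcal/g = 283.2856 g.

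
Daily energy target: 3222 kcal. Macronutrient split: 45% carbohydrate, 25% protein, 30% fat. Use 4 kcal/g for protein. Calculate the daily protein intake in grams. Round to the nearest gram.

201 g/day

Protein energy = 25% × 3222 = 805.5 kcal.
At 4 kcal/g: 805.5 ÷ 4 = 201.375 g.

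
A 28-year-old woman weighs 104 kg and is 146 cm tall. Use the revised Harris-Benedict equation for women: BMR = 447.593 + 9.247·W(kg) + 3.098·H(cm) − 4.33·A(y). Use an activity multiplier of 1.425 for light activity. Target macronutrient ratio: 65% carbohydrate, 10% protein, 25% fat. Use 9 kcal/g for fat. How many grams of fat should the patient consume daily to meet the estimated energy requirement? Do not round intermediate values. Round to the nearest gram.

69 g/day

Harris-Benedict: BMR = 447.593 + 9.247(104) + 3.098(146) − 4.33(28) = 1740.349 kcal/day.
TEE = 1740.349 × 1.425 = 2479.9973 kcal/day.
Fat energy = 25% × 2479.9973 = 619.9993 kcal.
Fat = 619.9993 ÷ 9 kcal/g = 68.8888 g.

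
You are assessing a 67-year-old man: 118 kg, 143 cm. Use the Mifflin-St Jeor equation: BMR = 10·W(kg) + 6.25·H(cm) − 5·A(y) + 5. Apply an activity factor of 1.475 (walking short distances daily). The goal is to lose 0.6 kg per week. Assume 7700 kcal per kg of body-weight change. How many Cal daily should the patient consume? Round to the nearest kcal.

1912 Cal daily

Mifflin-St Jeor (male): BMR = 10(118) + 6.25(143) − 5(67) + 5 = 1180 + 893.75 − 335 + 5 = 1743.75 kcal/day.
TEE = 1743.75 × 1.475 = 2572.0313 kcal/day.
Required daily deficit = 0.6 × 7700 ÷ 7 = 660 kcal/day.
Target intake = 2572.0313 − 660 = 1912.0313 kcal/day.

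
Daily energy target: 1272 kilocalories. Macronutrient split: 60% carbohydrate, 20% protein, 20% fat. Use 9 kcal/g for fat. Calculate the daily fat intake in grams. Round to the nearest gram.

Fat energy = 20% × 1272 = 254.4 kcal.
At 9 kcal/g: 254.4 ÷ 9 = 28.2667 g.

28 g/day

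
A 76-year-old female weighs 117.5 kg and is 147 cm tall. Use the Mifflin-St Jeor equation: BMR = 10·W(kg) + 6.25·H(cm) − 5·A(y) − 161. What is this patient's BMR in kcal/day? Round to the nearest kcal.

Mifflin-St Jeor (female): BMR = 10(117.5) + 6.25(147) − 5(76) − 161 = 1175 + 918.75 − 380 − 161 = 1552.75 kcal/day.

1553 kcal/day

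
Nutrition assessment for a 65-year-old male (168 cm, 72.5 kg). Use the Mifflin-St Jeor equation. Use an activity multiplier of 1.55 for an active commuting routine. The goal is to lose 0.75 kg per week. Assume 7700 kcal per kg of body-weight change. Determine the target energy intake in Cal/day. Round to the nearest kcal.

1430 Cal/day

Mifflin-St Jeor (male): BMR = 10(72.5) + 6.25(168) − 5(65) + 5 = 725 + 1050 − 325 + 5 = 1455 kcal/day.
TEE = 1455 × 1.55 = 2255.25 kcal/day.
Required daily deficit = 0.75 × 7700 ÷ 7 = 825 kcal/day.
Target intake = 2255.25 − 825 = 1430.25 kcal/day.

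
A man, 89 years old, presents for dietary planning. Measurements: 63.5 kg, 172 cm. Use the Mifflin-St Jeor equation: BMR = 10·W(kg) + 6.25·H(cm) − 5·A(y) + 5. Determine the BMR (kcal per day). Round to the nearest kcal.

Mifflin-St Jeor (male): BMR = 10(63.5) + 6.25(172) − 5(89) + 5 = 635 + 1075 − 445 + 5 = 1270 kcal/day.

1270 kcal per day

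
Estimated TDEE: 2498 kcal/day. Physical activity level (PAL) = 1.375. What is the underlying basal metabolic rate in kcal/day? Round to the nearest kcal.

1817 kcal/day

BMR = TEE ÷ activity factor = 2498 ÷ 1.375 = 1816.7273 kcal/day.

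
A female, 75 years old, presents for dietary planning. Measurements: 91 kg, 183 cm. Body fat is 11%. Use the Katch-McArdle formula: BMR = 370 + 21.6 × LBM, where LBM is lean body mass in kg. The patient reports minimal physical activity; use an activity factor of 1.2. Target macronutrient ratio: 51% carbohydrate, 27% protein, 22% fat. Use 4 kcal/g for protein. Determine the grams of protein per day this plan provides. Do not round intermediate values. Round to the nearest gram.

172 g/day

LBM = 91 × (1 − 0.11) = 80.99 kg. Katch-McArdle: BMR = 370 + 21.6 × 80.99 = 2119.384 kcal/day.
TEE = 2119.384 × 1.2 = 2543.2608 kcal/day.
Protein energy = 27% × 2543.2608 = 686.6804 kcal.
Protein = 686.6804 ÷ 4 kcal/g = 171.6701 g.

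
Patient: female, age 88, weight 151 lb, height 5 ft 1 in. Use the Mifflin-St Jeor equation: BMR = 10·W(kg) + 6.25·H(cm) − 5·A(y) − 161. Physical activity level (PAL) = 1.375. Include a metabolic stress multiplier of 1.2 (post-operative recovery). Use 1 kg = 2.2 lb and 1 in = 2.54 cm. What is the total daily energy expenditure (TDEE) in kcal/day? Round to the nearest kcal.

Convert to metric: weight = 151 ÷ 2.2 = 68.6364 kg; height = (5×12 + 1) × 2.54 = 61 × 2.54 = 154.94 cm.
Mifflin-St Jeor (female): BMR = 10(68.6364) + 6.25(154.94) − 5(88) − 161 = 686.3636 + 968.375 − 440 − 161 = 1053.7386 kcal/day.
TEE = BMR × activity factor = 1053.7386 × 1.375 = 1448.8906 kcal/day.
Apply stress factor: 1448.8906 × 1.2 = 1738.6688 kcal/day.

1739 kcal/day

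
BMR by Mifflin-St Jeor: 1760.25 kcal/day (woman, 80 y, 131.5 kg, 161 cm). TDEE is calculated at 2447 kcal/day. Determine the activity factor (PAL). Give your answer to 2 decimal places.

Activity factor = TEE ÷ BMR = 2447 ÷ 1760.25 = 1.39.

1.39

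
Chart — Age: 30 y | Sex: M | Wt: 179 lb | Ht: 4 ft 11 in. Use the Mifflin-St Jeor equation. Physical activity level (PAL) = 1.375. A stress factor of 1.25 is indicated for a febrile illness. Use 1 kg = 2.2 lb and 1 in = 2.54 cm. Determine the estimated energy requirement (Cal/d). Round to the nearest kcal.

Convert to metric: weight = 179 ÷ 2.2 = 81.3636 kg; height = (4×12 + 11) × 2.54 = 59 × 2.54 = 149.86 cm.
Mifflin-St Jeor (male): BMR = 10(81.3636) + 6.25(149.86) − 5(30) + 5 = 813.6364 + 936.625 − 150 + 5 = 1605.2614 kcal/day.
TEE = BMR × activity factor = 1605.2614 × 1.375 = 2207.2344 kcal/day.
Apply stress factor: 2207.2344 × 1.25 = 2759.043 kcal/day.

2759 Cal/d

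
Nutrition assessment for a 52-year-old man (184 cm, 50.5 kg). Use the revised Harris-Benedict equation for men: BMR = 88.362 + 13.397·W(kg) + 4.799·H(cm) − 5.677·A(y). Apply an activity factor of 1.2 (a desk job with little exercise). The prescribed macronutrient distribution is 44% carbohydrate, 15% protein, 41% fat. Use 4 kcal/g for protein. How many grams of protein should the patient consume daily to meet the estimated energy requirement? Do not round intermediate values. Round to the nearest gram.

Harris-Benedict: BMR = 88.362 + 13.397(50.5) + 4.799(184) − 5.677(52) = 1352.7225 kcal/day.
TEE = 1352.7225 × 1.2 = 1623.267 kcal/day.
Protein energy = 15% × 1623.267 = 243.4901 kcal.
Protein = 243.4901 ÷ 4 kcal/g = 60.8725 g.

61 g/day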